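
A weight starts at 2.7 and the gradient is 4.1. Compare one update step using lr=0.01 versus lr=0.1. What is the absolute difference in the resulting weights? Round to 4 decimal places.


With lr=0.01: w_new = 2.7 - 0.01 * 4.1 = 2.659
With lr=0.1: w_new = 2.7 - 0.1 * 4.1 = 2.29
Absolute difference = |2.659 - 2.29|
= 0.3690

0.3690


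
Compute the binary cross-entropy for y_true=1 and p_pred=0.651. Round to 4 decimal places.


For y=1: Loss = -log(p)
= -log(0.651)
= -(-0.4292)
= 0.4292

0.4292


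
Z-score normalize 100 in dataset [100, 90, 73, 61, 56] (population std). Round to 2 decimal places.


Mean = (100 + 90 + 73 + 61 + 56) / 5 = 76.0
Variance = sum((x_i - mean)^2) / n = 281.2
Std = sqrt(281.2) = 16.769
Z = (x - mean) / std
= (100 - 76.0) / 16.769
= 24.0 / 16.769
= 1.43

1.43


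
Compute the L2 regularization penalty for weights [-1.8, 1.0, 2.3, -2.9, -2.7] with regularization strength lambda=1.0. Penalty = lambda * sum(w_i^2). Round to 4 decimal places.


Squaring each weight:
(-1.8)^2 = 3.24
1.0^2 = 1.0
2.3^2 = 5.29
(-2.9)^2 = 8.41
(-2.7)^2 = 7.29
Sum of squares = 25.23
Penalty = 1.0 * 25.23 = 25.2300

25.2300


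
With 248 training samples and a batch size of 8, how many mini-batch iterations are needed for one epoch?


Iterations per epoch = dataset_size / batch_size
= 248 / 8
= 31

31


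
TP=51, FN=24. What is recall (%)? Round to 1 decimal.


Recall = TP / (TP + FN) * 100
= 51 / (51 + 24)
= 51 / 75
= 0.68
= 68.0%

68.0


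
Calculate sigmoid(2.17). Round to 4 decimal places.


sigmoid(z) = 1 / (1 + exp(-z))
exp(-(2.17)) = exp(-2.17) = 0.1142
1 + 0.1142 = 1.1142
1 / 1.1142 = 0.8975

0.8975


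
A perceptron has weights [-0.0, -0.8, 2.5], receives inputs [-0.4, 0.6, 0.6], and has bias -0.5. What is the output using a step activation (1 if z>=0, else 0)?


z = w . x + b
= -0.0*-0.4 + -0.8*0.6 + 2.5*0.6 + -0.5
= 0.0 + -0.48 + 1.5 + -0.5
= 1.02 + -0.5
= 0.52
Since z = 0.52 >= 0, output = 1

1


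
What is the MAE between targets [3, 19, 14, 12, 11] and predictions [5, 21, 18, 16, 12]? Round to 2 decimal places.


Absolute errors: [2, 2, 4, 4, 1]
Sum of absolute errors = 13
MAE = 13 / 5 = 2.60

2.60


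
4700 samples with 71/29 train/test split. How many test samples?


Train samples = 4700 * 71% = 3337
Test samples = 4700 - 3337
= 1363

1363


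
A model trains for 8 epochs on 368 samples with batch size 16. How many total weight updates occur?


Iterations per epoch = 368 / 16 = 23
Total updates = iterations_per_epoch * epochs
= 23 * 8
= 184

184


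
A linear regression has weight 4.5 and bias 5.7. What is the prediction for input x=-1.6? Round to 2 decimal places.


y = 4.5 * -1.6 + (5.7)
= -7.2 + (5.7)
= -1.50

-1.50


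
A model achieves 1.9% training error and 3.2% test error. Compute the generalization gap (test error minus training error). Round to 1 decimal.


Generalization gap = test_error - train_error
= 3.2 - 1.9
= 1.3%
A small gap suggests good generalization.

1.3


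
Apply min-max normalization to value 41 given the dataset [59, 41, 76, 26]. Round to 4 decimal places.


Min = 26, Max = 76
Range = 76 - 26 = 50
Scaled = (x - min) / (max - min)
= (41 - 26) / 50
= 15 / 50
= 0.3000

0.3000


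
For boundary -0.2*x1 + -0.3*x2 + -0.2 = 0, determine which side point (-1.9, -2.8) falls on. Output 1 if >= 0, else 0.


Compute -0.2 * -1.9 + -0.3 * -2.8 + -0.2
= 0.38 + 0.84 + -0.2
= 1.02
Since 1.02 >= 0, the point is on the positive side.

1


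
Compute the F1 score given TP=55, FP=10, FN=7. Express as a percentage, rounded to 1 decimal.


Precision = TP / (TP + FP) = 55 / 65 = 0.8462
Recall = TP / (TP + FN) = 55 / 62 = 0.8871
F1 = 2 * P * R / (P + R)
= 2 * 0.8462 * 0.8871 / (0.8462 + 0.8871)
= 1.5012 / 1.7333
= 0.8661
As percentage: 86.6%

86.6


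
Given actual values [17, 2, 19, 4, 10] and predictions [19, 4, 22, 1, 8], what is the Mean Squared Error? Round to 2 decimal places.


Differences: [-2, -2, -3, 3, 2]
Squared errors: [4, 4, 9, 9, 4]
Sum of squared errors = 30
MSE = 30 / 5 = 6.00

6.00


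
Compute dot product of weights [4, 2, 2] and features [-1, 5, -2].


Element-wise products:
4 * -1 = -4
2 * 5 = 10
2 * -2 = -4
Sum = -4 + 10 + -4
= 2

2


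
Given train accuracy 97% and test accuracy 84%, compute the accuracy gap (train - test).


Gap = train_accuracy - test_accuracy
= 97 - 84
= 13%
This gap suggests the model is overfitting.

13


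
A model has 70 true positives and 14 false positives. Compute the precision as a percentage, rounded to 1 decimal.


Precision = TP / (TP + FP) * 100
= 70 / (70 + 14)
= 70 / 84
= 0.8333
= 83.3%

83.3


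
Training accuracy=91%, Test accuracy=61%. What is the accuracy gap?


Gap = train_accuracy - test_accuracy
= 91 - 61
= 30%
This large gap strongly indicates overfitting.

30


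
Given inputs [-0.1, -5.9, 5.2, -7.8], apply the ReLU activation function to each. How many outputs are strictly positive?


ReLU(x) = max(0, x) for each element:
ReLU(-0.1) = 0
ReLU(-5.9) = 0
ReLU(5.2) = 5.2
ReLU(-7.8) = 0
Active neurons (>0): 1

1


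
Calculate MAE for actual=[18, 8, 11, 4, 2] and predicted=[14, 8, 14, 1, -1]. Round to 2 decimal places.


Absolute errors: [4, 0, 3, 3, 3]
Sum of absolute errors = 13
MAE = 13 / 5 = 2.60

2.60


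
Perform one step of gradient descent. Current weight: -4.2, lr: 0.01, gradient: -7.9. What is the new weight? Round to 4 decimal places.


w_new = w_old - lr * gradient
= -4.2 - 0.01 * -7.9
= -4.2 - (-0.079)
= -4.1210

-4.1210


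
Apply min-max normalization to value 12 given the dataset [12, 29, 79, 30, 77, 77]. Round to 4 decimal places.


Min = 12, Max = 79
Range = 79 - 12 = 67
Scaled = (x - min) / (max - min)
= (12 - 12) / 67
= 0 / 67
= 0.0000

0.0000


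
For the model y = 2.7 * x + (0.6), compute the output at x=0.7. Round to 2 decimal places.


y = 2.7 * 0.7 + (0.6)
= 1.89 + (0.6)
= 2.49

2.49


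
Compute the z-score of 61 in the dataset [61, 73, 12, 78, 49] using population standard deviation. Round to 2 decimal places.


Mean = (61 + 73 + 12 + 78 + 49) / 5 = 54.6
Variance = sum((x_i - mean)^2) / n = 554.64
Std = sqrt(554.64) = 23.5508
Z = (x - mean) / std
= (61 - 54.6) / 23.5508
= 6.4 / 23.5508
= 0.27

0.27


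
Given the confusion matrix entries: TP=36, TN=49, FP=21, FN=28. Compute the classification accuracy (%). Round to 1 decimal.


Accuracy = (TP + TN) / (TP + TN + FP + FN) * 100
= (36 + 49) / (36 + 49 + 21 + 28)
= 85 / 134
= 0.6343
= 63.4%

63.4


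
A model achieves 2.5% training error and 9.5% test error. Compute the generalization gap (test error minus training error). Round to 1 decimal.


Generalization gap = test_error - train_error
= 9.5 - 2.5
= 7.0%
A moderate gap.

7.0


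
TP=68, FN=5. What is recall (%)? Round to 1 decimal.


Recall = TP / (TP + FN) * 100
= 68 / (68 + 5)
= 68 / 73
= 0.9315
= 93.2%

93.2


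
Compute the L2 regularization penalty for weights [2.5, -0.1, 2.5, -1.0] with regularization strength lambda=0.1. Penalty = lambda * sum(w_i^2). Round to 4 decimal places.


Squaring each weight:
2.5^2 = 6.25
(-0.1)^2 = 0.01
2.5^2 = 6.25
(-1.0)^2 = 1.0
Sum of squares = 13.51
Penalty = 0.1 * 13.51 = 1.3510

1.3510


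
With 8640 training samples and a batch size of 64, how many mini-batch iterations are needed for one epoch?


Iterations per epoch = dataset_size / batch_size
= 8640 / 64
= 135

135


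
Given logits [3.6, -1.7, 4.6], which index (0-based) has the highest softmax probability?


Softmax is a monotonic transformation, so it preserves the argmax.
We need to find the index of the maximum logit.
Index 0: 3.6
Index 1: -1.7
Index 2: 4.6
Maximum logit = 4.6 at index 2

2


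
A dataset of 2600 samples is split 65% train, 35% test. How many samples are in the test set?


Train samples = 2600 * 65% = 1690
Test samples = 2600 - 1690
= 910

910


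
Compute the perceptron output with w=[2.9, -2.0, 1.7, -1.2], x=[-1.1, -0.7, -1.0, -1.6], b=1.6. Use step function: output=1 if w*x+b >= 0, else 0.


z = w . x + b
= 2.9*-1.1 + -2.0*-0.7 + 1.7*-1.0 + -1.2*-1.6 + 1.6
= -3.19 + 1.4 + -1.7 + 1.92 + 1.6
= -1.57 + 1.6
= 0.03
Since z = 0.03 >= 0, output = 1

1


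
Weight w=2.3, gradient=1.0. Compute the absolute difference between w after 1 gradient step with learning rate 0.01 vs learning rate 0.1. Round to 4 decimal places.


With lr=0.01: w_new = 2.3 - 0.01 * 1.0 = 2.29
With lr=0.1: w_new = 2.3 - 0.1 * 1.0 = 2.2
Absolute difference = |2.29 - 2.2|
= 0.0900

0.0900


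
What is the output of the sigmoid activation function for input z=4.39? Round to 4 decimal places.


sigmoid(z) = 1 / (1 + exp(-z))
exp(-(4.39)) = exp(-4.39) = 0.0124
1 + 0.0124 = 1.0124
1 / 1.0124 = 0.9878

0.9878


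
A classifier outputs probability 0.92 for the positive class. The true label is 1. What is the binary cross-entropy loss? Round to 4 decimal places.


For y=1: Loss = -log(p)
= -log(0.92)
= -(-0.0834)
= 0.0834

0.0834


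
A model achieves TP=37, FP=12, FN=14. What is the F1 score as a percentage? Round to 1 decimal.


Precision = TP / (TP + FP) = 37 / 49 = 0.7551
Recall = TP / (TP + FN) = 37 / 51 = 0.7255
F1 = 2 * P * R / (P + R)
= 2 * 0.7551 * 0.7255 / (0.7551 + 0.7255)
= 1.0956 / 1.4806
= 0.74
As percentage: 74.0%

74.0


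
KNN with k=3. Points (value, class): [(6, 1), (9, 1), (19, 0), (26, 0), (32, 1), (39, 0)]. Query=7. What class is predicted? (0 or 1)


Distances from query 7:
Point 6 (class 1): distance = 1
Point 9 (class 1): distance = 2
Point 19 (class 0): distance = 12
K=3 nearest neighbors: classes = [1, 1, 0]
Votes for class 1: 2 / 3
Majority vote => class 1

1


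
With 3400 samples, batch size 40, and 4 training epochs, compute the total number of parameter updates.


Iterations per epoch = 3400 / 40 = 85
Total updates = iterations_per_epoch * epochs
= 85 * 4
= 340

340


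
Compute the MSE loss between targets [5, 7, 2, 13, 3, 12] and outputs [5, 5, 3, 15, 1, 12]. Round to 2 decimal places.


Differences: [0, 2, -1, -2, 2, 0]
Squared errors: [0, 4, 1, 4, 4, 0]
Sum of squared errors = 13
MSE = 13 / 6 = 2.17

2.17


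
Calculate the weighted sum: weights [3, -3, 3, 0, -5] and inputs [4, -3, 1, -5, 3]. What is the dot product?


Element-wise products:
3 * 4 = 12
-3 * -3 = 9
3 * 1 = 3
0 * -5 = 0
-5 * 3 = -15
Sum = 12 + 9 + 3 + 0 + -15
= 9

9


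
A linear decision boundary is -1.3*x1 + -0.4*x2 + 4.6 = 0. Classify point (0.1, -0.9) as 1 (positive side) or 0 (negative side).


Compute -1.3 * 0.1 + -0.4 * -0.9 + 4.6
= -0.13 + 0.36 + 4.6
= 4.83
Since 4.83 >= 0, the point is on the positive side.

1


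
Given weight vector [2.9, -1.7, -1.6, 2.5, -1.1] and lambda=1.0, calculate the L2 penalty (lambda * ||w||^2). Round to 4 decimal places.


Squaring each weight:
2.9^2 = 8.41
(-1.7)^2 = 2.89
(-1.6)^2 = 2.56
2.5^2 = 6.25
(-1.1)^2 = 1.21
Sum of squares = 21.32
Penalty = 1.0 * 21.32 = 21.3200

21.3200


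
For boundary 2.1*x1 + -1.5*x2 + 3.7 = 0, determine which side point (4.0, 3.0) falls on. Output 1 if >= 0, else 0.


Compute 2.1 * 4.0 + -1.5 * 3.0 + 3.7
= 8.4 + -4.5 + 3.7
= 7.6
Since 7.6 >= 0, the point is on the positive side.

1


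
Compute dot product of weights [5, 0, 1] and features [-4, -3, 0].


Element-wise products:
5 * -4 = -20
0 * -3 = 0
1 * 0 = 0
Sum = -20 + 0 + 0
= -20

-20


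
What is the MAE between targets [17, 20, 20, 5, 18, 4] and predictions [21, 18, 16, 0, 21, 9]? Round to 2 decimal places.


Absolute errors: [4, 2, 4, 5, 3, 5]
Sum of absolute errors = 23
MAE = 23 / 6 = 3.83

3.83


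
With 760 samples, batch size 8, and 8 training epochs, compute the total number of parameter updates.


Iterations per epoch = 760 / 8 = 95
Total updates = iterations_per_epoch * epochs
= 95 * 8
= 760

760


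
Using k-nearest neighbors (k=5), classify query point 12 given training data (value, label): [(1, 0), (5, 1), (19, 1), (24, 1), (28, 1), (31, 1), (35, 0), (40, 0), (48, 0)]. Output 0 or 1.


Distances from query 12:
Point 5 (class 1): distance = 7
Point 19 (class 1): distance = 7
Point 1 (class 0): distance = 11
Point 24 (class 1): distance = 12
Point 28 (class 1): distance = 16
K=5 nearest neighbors: classes = [1, 1, 0, 1, 1]
Votes for class 1: 4 / 5
Majority vote => class 1

1


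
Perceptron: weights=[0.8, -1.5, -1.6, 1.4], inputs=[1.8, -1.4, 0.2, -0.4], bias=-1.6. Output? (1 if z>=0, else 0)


z = w . x + b
= 0.8*1.8 + -1.5*-1.4 + -1.6*0.2 + 1.4*-0.4 + -1.6
= 1.44 + 2.1 + -0.32 + -0.56 + -1.6
= 2.66 + -1.6
= 1.06
Since z = 1.06 >= 0, output = 1

1


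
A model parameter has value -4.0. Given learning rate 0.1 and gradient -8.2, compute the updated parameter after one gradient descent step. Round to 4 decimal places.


w_new = w_old - lr * gradient
= -4.0 - 0.1 * -8.2
= -4.0 - (-0.82)
= -3.1800

-3.1800


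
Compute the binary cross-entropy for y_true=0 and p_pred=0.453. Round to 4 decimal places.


For y=0: Loss = -log(1-p)
= -log(1 - 0.453)
= -log(0.547)
= -(-0.6033)
= 0.6033

0.6033


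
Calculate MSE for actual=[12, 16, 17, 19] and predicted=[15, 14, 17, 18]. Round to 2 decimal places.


Differences: [-3, 2, 0, 1]
Squared errors: [9, 4, 0, 1]
Sum of squared errors = 14
MSE = 14 / 4 = 3.50

3.50


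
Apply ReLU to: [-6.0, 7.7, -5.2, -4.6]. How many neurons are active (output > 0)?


ReLU(x) = max(0, x) for each element:
ReLU(-6.0) = 0
ReLU(7.7) = 7.7
ReLU(-5.2) = 0
ReLU(-4.6) = 0
Active neurons (>0): 1

1


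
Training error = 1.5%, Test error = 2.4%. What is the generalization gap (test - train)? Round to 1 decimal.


Generalization gap = test_error - train_error
= 2.4 - 1.5
= 0.9%
A small gap suggests good generalization.

0.9


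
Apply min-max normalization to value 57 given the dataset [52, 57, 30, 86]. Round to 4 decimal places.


Min = 30, Max = 86
Range = 86 - 30 = 56
Scaled = (x - min) / (max - min)
= (57 - 30) / 56
= 27 / 56
= 0.4821

0.4821


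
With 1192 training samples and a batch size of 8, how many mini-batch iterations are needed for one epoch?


Iterations per epoch = dataset_size / batch_size
= 1192 / 8
= 149

149


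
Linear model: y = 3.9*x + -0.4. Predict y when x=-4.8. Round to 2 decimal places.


y = 3.9 * -4.8 + (-0.4)
= -18.72 + (-0.4)
= -19.12

-19.12


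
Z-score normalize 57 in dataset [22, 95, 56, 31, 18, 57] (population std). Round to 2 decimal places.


Mean = (22 + 95 + 56 + 31 + 18 + 57) / 6 = 46.5
Variance = sum((x_i - mean)^2) / n = 700.9167
Std = sqrt(700.9167) = 26.4748
Z = (x - mean) / std
= (57 - 46.5) / 26.4748
= 10.5 / 26.4748
= 0.40

0.40


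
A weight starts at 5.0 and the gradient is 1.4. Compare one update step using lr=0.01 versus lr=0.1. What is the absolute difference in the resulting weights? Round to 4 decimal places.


With lr=0.01: w_new = 5.0 - 0.01 * 1.4 = 4.986
With lr=0.1: w_new = 5.0 - 0.1 * 1.4 = 4.86
Absolute difference = |4.986 - 4.86|
= 0.1260

0.1260


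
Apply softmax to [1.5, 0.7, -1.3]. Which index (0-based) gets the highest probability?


Softmax is a monotonic transformation, so it preserves the argmax.
We need to find the index of the maximum logit.
Index 0: 1.5
Index 1: 0.7
Index 2: -1.3
Maximum logit = 1.5 at index 0

0


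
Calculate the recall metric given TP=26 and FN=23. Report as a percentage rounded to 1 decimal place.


Recall = TP / (TP + FN) * 100
= 26 / (26 + 23)
= 26 / 49
= 0.5306
= 53.1%

53.1


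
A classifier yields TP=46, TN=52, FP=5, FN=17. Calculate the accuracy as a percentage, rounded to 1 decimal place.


Accuracy = (TP + TN) / (TP + TN + FP + FN) * 100
= (46 + 52) / (46 + 52 + 5 + 17)
= 98 / 120
= 0.8167
= 81.7%

81.7


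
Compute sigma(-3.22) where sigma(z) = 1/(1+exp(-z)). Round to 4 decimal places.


sigmoid(z) = 1 / (1 + exp(-z))
exp(-(-3.22)) = exp(3.22) = 25.0281
1 + 25.0281 = 26.0281
1 / 26.0281 = 0.0384

0.0384


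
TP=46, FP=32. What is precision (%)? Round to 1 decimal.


Precision = TP / (TP + FP) * 100
= 46 / (46 + 32)
= 46 / 78
= 0.5897
= 59.0%

59.0


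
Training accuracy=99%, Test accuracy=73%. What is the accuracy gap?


Gap = train_accuracy - test_accuracy
= 99 - 73
= 26%
This large gap strongly indicates overfitting.

26


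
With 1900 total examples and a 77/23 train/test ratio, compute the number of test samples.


Train samples = 1900 * 77% = 1463
Test samples = 1900 - 1463
= 437

437


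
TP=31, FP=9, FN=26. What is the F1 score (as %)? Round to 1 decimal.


Precision = TP / (TP + FP) = 31 / 40 = 0.775
Recall = TP / (TP + FN) = 31 / 57 = 0.5439
F1 = 2 * P * R / (P + R)
= 2 * 0.775 * 0.5439 / (0.775 + 0.5439)
= 0.843 / 1.3189
= 0.6392
As percentage: 63.9%

63.9


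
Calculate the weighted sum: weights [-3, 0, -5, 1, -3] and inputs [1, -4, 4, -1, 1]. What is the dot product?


Element-wise products:
-3 * 1 = -3
0 * -4 = 0
-5 * 4 = -20
1 * -1 = -1
-3 * 1 = -3
Sum = -3 + 0 + -20 + -1 + -3
= -27

-27


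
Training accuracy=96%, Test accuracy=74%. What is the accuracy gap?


Gap = train_accuracy - test_accuracy
= 96 - 74
= 22%
This large gap strongly indicates overfitting.

22


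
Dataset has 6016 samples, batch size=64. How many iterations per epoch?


Iterations per epoch = dataset_size / batch_size
= 6016 / 64
= 94

94


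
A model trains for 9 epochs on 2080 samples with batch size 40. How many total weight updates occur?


Iterations per epoch = 2080 / 40 = 52
Total updates = iterations_per_epoch * epochs
= 52 * 9
= 468

468


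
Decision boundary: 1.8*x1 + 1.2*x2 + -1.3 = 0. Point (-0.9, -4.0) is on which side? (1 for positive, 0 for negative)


Compute 1.8 * -0.9 + 1.2 * -4.0 + -1.3
= -1.62 + -4.8 + -1.3
= -7.72
Since -7.72 < 0, the point is on the negative side.

0


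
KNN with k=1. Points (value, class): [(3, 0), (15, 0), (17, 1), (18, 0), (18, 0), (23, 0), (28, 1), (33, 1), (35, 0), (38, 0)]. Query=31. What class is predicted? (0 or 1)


Distances from query 31:
Point 33 (class 1): distance = 2
K=1 nearest neighbors: classes = [1]
Votes for class 1: 1 / 1
Majority vote => class 1

1


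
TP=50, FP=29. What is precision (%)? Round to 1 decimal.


Precision = TP / (TP + FP) * 100
= 50 / (50 + 29)
= 50 / 79
= 0.6329
= 63.3%

63.3


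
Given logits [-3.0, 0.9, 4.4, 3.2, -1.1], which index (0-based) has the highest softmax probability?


Softmax is a monotonic transformation, so it preserves the argmax.
We need to find the index of the maximum logit.
Index 0: -3.0
Index 1: 0.9
Index 2: 4.4
Index 3: 3.2
Index 4: -1.1
Maximum logit = 4.4 at index 2

2


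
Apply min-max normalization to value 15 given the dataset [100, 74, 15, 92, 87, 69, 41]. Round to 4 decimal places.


Min = 15, Max = 100
Range = 100 - 15 = 85
Scaled = (x - min) / (max - min)
= (15 - 15) / 85
= 0 / 85
= 0.0000

0.0000


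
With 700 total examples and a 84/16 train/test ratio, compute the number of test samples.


Train samples = 700 * 84% = 588
Test samples = 700 - 588
= 112

112


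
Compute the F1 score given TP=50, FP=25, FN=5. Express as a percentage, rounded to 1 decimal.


Precision = TP / (TP + FP) = 50 / 75 = 0.6667
Recall = TP / (TP + FN) = 50 / 55 = 0.9091
F1 = 2 * P * R / (P + R)
= 2 * 0.6667 * 0.9091 / (0.6667 + 0.9091)
= 1.2121 / 1.5758
= 0.7692
As percentage: 76.9%

76.9


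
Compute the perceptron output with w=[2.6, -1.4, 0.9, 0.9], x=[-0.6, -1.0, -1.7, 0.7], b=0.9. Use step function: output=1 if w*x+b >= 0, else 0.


z = w . x + b
= 2.6*-0.6 + -1.4*-1.0 + 0.9*-1.7 + 0.9*0.7 + 0.9
= -1.56 + 1.4 + -1.53 + 0.63 + 0.9
= -1.06 + 0.9
= -0.16
Since z = -0.16 < 0, output = 0

0


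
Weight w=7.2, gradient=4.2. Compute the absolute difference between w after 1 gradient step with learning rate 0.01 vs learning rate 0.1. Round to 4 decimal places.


With lr=0.01: w_new = 7.2 - 0.01 * 4.2 = 7.158
With lr=0.1: w_new = 7.2 - 0.1 * 4.2 = 6.78
Absolute difference = |7.158 - 6.78|
= 0.3780

0.3780


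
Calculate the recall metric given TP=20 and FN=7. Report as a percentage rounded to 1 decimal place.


Recall = TP / (TP + FN) * 100
= 20 / (20 + 7)
= 20 / 27
= 0.7407
= 74.1%

74.1


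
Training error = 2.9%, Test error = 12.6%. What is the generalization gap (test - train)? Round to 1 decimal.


Generalization gap = test_error - train_error
= 12.6 - 2.9
= 9.7%
A moderate gap.

9.7


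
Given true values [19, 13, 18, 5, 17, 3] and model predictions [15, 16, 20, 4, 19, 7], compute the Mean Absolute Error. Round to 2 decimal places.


Absolute errors: [4, 3, 2, 1, 2, 4]
Sum of absolute errors = 16
MAE = 16 / 6 = 2.67

2.67


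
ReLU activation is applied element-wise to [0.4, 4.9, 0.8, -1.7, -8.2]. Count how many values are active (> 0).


ReLU(x) = max(0, x) for each element:
ReLU(0.4) = 0.4
ReLU(4.9) = 4.9
ReLU(0.8) = 0.8
ReLU(-1.7) = 0
ReLU(-8.2) = 0
Active neurons (>0): 3

3


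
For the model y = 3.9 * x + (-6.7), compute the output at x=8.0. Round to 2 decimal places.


y = 3.9 * 8.0 + (-6.7)
= 31.2 + (-6.7)
= 24.50

24.50


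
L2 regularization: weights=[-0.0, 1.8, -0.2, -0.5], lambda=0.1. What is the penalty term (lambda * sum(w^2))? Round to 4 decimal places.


Squaring each weight:
(-0.0)^2 = 0.0
1.8^2 = 3.24
(-0.2)^2 = 0.04
(-0.5)^2 = 0.25
Sum of squares = 3.53
Penalty = 0.1 * 3.53 = 0.3530

0.3530


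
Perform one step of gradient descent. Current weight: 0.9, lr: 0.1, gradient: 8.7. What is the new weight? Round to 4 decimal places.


w_new = w_old - lr * gradient
= 0.9 - 0.1 * 8.7
= 0.9 - (0.87)
= 0.0300

0.0300


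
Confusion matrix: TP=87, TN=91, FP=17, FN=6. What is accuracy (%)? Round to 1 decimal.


Accuracy = (TP + TN) / (TP + TN + FP + FN) * 100
= (87 + 91) / (87 + 91 + 17 + 6)
= 178 / 201
= 0.8856
= 88.6%

88.6


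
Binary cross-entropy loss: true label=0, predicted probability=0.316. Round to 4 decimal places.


For y=0: Loss = -log(1-p)
= -log(1 - 0.316)
= -log(0.684)
= -(-0.3798)
= 0.3798

0.3798


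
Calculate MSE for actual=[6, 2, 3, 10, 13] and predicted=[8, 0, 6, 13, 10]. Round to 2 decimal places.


Differences: [-2, 2, -3, -3, 3]
Squared errors: [4, 4, 9, 9, 9]
Sum of squared errors = 35
MSE = 35 / 5 = 7.00

7.00


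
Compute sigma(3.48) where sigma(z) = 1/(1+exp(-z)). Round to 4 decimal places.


sigmoid(z) = 1 / (1 + exp(-z))
exp(-(3.48)) = exp(-3.48) = 0.0308
1 + 0.0308 = 1.0308
1 / 1.0308 = 0.9701

0.9701


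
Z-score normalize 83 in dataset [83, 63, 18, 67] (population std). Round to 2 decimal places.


Mean = (83 + 63 + 18 + 67) / 4 = 57.75
Variance = sum((x_i - mean)^2) / n = 582.6875
Std = sqrt(582.6875) = 24.1389
Z = (x - mean) / std
= (83 - 57.75) / 24.1389
= 25.25 / 24.1389
= 1.05

1.05


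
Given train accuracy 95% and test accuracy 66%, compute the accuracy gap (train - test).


Gap = train_accuracy - test_accuracy
= 95 - 66
= 29%
This large gap strongly indicates overfitting.

29


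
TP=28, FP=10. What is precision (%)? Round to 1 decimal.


Precision = TP / (TP + FP) * 100
= 28 / (28 + 10)
= 28 / 38
= 0.7368
= 73.7%

73.7


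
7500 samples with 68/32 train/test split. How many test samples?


Train samples = 7500 * 68% = 5100
Test samples = 7500 - 5100
= 2400

2400


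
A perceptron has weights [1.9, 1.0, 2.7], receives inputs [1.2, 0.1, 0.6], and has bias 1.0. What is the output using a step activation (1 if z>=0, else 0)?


z = w . x + b
= 1.9*1.2 + 1.0*0.1 + 2.7*0.6 + 1.0
= 2.28 + 0.1 + 1.62 + 1.0
= 4.0 + 1.0
= 5.0
Since z = 5.0 >= 0, output = 1

1


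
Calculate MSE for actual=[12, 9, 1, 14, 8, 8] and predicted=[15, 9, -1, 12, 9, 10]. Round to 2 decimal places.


Differences: [-3, 0, 2, 2, -1, -2]
Squared errors: [9, 0, 4, 4, 1, 4]
Sum of squared errors = 22
MSE = 22 / 6 = 3.67

3.67


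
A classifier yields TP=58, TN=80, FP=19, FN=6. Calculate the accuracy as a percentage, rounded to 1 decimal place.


Accuracy = (TP + TN) / (TP + TN + FP + FN) * 100
= (58 + 80) / (58 + 80 + 19 + 6)
= 138 / 163
= 0.8466
= 84.7%

84.7


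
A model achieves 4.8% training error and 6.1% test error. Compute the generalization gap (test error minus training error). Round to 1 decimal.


Generalization gap = test_error - train_error
= 6.1 - 4.8
= 1.3%
A small gap suggests good generalization.

1.3


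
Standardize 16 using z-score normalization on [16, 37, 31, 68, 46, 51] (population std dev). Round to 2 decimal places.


Mean = (16 + 37 + 31 + 68 + 46 + 51) / 6 = 41.5
Variance = sum((x_i - mean)^2) / n = 265.5833
Std = sqrt(265.5833) = 16.2967
Z = (x - mean) / std
= (16 - 41.5) / 16.2967
= -25.5 / 16.2967
= -1.56

-1.56


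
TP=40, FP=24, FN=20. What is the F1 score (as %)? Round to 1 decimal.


Precision = TP / (TP + FP) = 40 / 64 = 0.625
Recall = TP / (TP + FN) = 40 / 60 = 0.6667
F1 = 2 * P * R / (P + R)
= 2 * 0.625 * 0.6667 / (0.625 + 0.6667)
= 0.8333 / 1.2917
= 0.6452
As percentage: 64.5%

64.5


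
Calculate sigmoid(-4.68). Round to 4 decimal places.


sigmoid(z) = 1 / (1 + exp(-z))
exp(-(-4.68)) = exp(4.68) = 107.7701
1 + 107.7701 = 108.7701
1 / 108.7701 = 0.0092

0.0092


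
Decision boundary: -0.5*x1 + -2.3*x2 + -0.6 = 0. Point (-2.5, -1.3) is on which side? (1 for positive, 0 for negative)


Compute -0.5 * -2.5 + -2.3 * -1.3 + -0.6
= 1.25 + 2.99 + -0.6
= 3.64
Since 3.64 >= 0, the point is on the positive side.

1


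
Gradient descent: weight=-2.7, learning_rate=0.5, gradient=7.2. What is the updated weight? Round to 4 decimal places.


w_new = w_old - lr * gradient
= -2.7 - 0.5 * 7.2
= -2.7 - (3.6)
= -6.3000

-6.3000


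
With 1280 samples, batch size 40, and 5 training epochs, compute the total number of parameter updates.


Iterations per epoch = 1280 / 40 = 32
Total updates = iterations_per_epoch * epochs
= 32 * 5
= 160

160


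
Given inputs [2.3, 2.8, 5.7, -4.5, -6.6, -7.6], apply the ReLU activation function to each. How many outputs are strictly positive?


ReLU(x) = max(0, x) for each element:
ReLU(2.3) = 2.3
ReLU(2.8) = 2.8
ReLU(5.7) = 5.7
ReLU(-4.5) = 0
ReLU(-6.6) = 0
ReLU(-7.6) = 0
Active neurons (>0): 3

3


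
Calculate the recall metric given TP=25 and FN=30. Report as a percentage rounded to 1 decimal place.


Recall = TP / (TP + FN) * 100
= 25 / (25 + 30)
= 25 / 55
= 0.4545
= 45.5%

45.5


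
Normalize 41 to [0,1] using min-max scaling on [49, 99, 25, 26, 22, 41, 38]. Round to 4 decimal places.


Min = 22, Max = 99
Range = 99 - 22 = 77
Scaled = (x - min) / (max - min)
= (41 - 22) / 77
= 19 / 77
= 0.2468

0.2468


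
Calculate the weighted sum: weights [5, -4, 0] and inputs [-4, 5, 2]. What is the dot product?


Element-wise products:
5 * -4 = -20
-4 * 5 = -20
0 * 2 = 0
Sum = -20 + -20 + 0
= -40

-40


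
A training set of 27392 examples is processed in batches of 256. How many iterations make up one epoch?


Iterations per epoch = dataset_size / batch_size
= 27392 / 256
= 107

107


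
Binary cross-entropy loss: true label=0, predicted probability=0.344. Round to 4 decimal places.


For y=0: Loss = -log(1-p)
= -log(1 - 0.344)
= -log(0.656)
= -(-0.4216)
= 0.4216

0.4216


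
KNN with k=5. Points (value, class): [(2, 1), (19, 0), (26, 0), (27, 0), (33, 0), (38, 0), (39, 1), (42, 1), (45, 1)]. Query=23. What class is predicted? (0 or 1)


Distances from query 23:
Point 26 (class 0): distance = 3
Point 19 (class 0): distance = 4
Point 27 (class 0): distance = 4
Point 33 (class 0): distance = 10
Point 38 (class 0): distance = 15
K=5 nearest neighbors: classes = [0, 0, 0, 0, 0]
Votes for class 1: 0 / 5
Majority vote => class 0

0


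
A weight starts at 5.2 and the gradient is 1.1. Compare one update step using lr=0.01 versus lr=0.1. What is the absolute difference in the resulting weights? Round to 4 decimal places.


With lr=0.01: w_new = 5.2 - 0.01 * 1.1 = 5.189
With lr=0.1: w_new = 5.2 - 0.1 * 1.1 = 5.09
Absolute difference = |5.189 - 5.09|
= 0.0990

0.0990


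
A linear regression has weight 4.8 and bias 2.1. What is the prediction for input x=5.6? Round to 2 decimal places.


y = 4.8 * 5.6 + (2.1)
= 26.88 + (2.1)
= 28.98

28.98


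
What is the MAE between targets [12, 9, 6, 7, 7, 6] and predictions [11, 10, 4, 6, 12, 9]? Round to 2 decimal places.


Absolute errors: [1, 1, 2, 1, 5, 3]
Sum of absolute errors = 13
MAE = 13 / 6 = 2.17

2.17


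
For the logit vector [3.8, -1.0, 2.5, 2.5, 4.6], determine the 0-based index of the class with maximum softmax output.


Softmax is a monotonic transformation, so it preserves the argmax.
We need to find the index of the maximum logit.
Index 0: 3.8
Index 1: -1.0
Index 2: 2.5
Index 3: 2.5
Index 4: 4.6
Maximum logit = 4.6 at index 4

4


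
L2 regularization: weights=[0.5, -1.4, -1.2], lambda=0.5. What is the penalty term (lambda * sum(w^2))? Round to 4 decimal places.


Squaring each weight:
0.5^2 = 0.25
(-1.4)^2 = 1.96
(-1.2)^2 = 1.44
Sum of squares = 3.65
Penalty = 0.5 * 3.65 = 1.8250

1.8250


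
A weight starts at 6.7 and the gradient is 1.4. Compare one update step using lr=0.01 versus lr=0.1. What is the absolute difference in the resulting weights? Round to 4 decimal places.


With lr=0.01: w_new = 6.7 - 0.01 * 1.4 = 6.686
With lr=0.1: w_new = 6.7 - 0.1 * 1.4 = 6.56
Absolute difference = |6.686 - 6.56|
= 0.1260

0.1260


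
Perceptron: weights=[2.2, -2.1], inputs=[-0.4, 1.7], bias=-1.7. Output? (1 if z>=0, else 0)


z = w . x + b
= 2.2*-0.4 + -2.1*1.7 + -1.7
= -0.88 + -3.57 + -1.7
= -4.45 + -1.7
= -6.15
Since z = -6.15 < 0, output = 0

0


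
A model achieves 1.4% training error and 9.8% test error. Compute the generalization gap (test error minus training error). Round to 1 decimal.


Generalization gap = test_error - train_error
= 9.8 - 1.4
= 8.4%
A moderate gap.

8.4


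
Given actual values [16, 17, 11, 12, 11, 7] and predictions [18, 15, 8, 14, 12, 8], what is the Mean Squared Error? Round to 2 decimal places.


Differences: [-2, 2, 3, -2, -1, -1]
Squared errors: [4, 4, 9, 4, 1, 1]
Sum of squared errors = 23
MSE = 23 / 6 = 3.83

3.83


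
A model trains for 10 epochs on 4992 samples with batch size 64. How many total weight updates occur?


Iterations per epoch = 4992 / 64 = 78
Total updates = iterations_per_epoch * epochs
= 78 * 10
= 780

780


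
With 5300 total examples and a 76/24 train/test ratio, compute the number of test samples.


Train samples = 5300 * 76% = 4028
Test samples = 5300 - 4028
= 1272

1272


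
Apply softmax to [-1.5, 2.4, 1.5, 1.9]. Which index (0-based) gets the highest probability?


Softmax is a monotonic transformation, so it preserves the argmax.
We need to find the index of the maximum logit.
Index 0: -1.5
Index 1: 2.4
Index 2: 1.5
Index 3: 1.9
Maximum logit = 2.4 at index 1

1


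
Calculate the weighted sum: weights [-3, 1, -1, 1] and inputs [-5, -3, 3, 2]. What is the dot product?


Element-wise products:
-3 * -5 = 15
1 * -3 = -3
-1 * 3 = -3
1 * 2 = 2
Sum = 15 + -3 + -3 + 2
= 11

11


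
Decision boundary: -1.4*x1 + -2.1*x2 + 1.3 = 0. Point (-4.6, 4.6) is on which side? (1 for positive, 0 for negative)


Compute -1.4 * -4.6 + -2.1 * 4.6 + 1.3
= 6.44 + -9.66 + 1.3
= -1.92
Since -1.92 < 0, the point is on the negative side.

0


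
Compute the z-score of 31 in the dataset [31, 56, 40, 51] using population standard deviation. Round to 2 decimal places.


Mean = (31 + 56 + 40 + 51) / 4 = 44.5
Variance = sum((x_i - mean)^2) / n = 94.25
Std = sqrt(94.25) = 9.7082
Z = (x - mean) / std
= (31 - 44.5) / 9.7082
= -13.5 / 9.7082
= -1.39

-1.39


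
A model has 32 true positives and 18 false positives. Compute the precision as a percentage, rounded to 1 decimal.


Precision = TP / (TP + FP) * 100
= 32 / (32 + 18)
= 32 / 50
= 0.64
= 64.0%

64.0


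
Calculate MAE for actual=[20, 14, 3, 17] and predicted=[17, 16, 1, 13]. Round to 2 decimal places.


Absolute errors: [3, 2, 2, 4]
Sum of absolute errors = 11
MAE = 11 / 4 = 2.75

2.75


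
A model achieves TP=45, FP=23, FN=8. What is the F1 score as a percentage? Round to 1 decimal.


Precision = TP / (TP + FP) = 45 / 68 = 0.6618
Recall = TP / (TP + FN) = 45 / 53 = 0.8491
F1 = 2 * P * R / (P + R)
= 2 * 0.6618 * 0.8491 / (0.6618 + 0.8491)
= 1.1238 / 1.5108
= 0.7438
As percentage: 74.4%

74.4


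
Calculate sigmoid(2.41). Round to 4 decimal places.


sigmoid(z) = 1 / (1 + exp(-z))
exp(-(2.41)) = exp(-2.41) = 0.0898
1 + 0.0898 = 1.0898
1 / 1.0898 = 0.9176

0.9176


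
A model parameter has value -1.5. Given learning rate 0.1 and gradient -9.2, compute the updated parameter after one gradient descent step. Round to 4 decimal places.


w_new = w_old - lr * gradient
= -1.5 - 0.1 * -9.2
= -1.5 - (-0.92)
= -0.5800

-0.5800


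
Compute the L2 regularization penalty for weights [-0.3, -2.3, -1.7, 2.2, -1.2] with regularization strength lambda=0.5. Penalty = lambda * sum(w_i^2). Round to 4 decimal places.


Squaring each weight:
(-0.3)^2 = 0.09
(-2.3)^2 = 5.29
(-1.7)^2 = 2.89
2.2^2 = 4.84
(-1.2)^2 = 1.44
Sum of squares = 14.55
Penalty = 0.5 * 14.55 = 7.2750

7.2750


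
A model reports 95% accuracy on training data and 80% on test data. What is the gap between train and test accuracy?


Gap = train_accuracy - test_accuracy
= 95 - 80
= 15%
This gap suggests the model is overfitting.

15


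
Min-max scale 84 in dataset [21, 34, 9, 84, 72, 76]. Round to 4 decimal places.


Min = 9, Max = 84
Range = 84 - 9 = 75
Scaled = (x - min) / (max - min)
= (84 - 9) / 75
= 75 / 75
= 1.0000

1.0000


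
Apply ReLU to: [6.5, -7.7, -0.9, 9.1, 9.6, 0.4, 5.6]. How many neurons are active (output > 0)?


ReLU(x) = max(0, x) for each element:
ReLU(6.5) = 6.5
ReLU(-7.7) = 0
ReLU(-0.9) = 0
ReLU(9.1) = 9.1
ReLU(9.6) = 9.6
ReLU(0.4) = 0.4
ReLU(5.6) = 5.6
Active neurons (>0): 5

5


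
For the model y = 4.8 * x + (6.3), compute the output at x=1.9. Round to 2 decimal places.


y = 4.8 * 1.9 + (6.3)
= 9.12 + (6.3)
= 15.42

15.42


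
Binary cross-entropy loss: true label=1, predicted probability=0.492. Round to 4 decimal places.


For y=1: Loss = -log(p)
= -log(0.492)
= -(-0.7093)
= 0.7093

0.7093


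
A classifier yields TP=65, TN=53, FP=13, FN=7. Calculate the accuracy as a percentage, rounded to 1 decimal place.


Accuracy = (TP + TN) / (TP + TN + FP + FN) * 100
= (65 + 53) / (65 + 53 + 13 + 7)
= 118 / 138
= 0.8551
= 85.5%

85.5


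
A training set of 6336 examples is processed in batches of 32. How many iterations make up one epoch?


Iterations per epoch = dataset_size / batch_size
= 6336 / 32
= 198

198


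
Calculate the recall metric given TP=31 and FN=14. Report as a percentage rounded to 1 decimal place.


Recall = TP / (TP + FN) * 100
= 31 / (31 + 14)
= 31 / 45
= 0.6889
= 68.9%

68.9


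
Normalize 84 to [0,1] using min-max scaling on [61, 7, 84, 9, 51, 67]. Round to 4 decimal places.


Min = 7, Max = 84
Range = 84 - 7 = 77
Scaled = (x - min) / (max - min)
= (84 - 7) / 77
= 77 / 77
= 1.0000

1.0000


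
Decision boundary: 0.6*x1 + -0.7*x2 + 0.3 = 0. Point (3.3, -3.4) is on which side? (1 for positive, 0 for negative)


Compute 0.6 * 3.3 + -0.7 * -3.4 + 0.3
= 1.98 + 2.38 + 0.3
= 4.66
Since 4.66 >= 0, the point is on the positive side.

1


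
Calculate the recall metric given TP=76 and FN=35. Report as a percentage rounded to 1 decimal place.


Recall = TP / (TP + FN) * 100
= 76 / (76 + 35)
= 76 / 111
= 0.6847
= 68.5%

68.5


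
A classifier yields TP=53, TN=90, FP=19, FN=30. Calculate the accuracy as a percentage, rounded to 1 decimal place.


Accuracy = (TP + TN) / (TP + TN + FP + FN) * 100
= (53 + 90) / (53 + 90 + 19 + 30)
= 143 / 192
= 0.7448
= 74.5%

74.5


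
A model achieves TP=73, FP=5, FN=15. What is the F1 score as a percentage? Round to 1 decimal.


Precision = TP / (TP + FP) = 73 / 78 = 0.9359
Recall = TP / (TP + FN) = 73 / 88 = 0.8295
F1 = 2 * P * R / (P + R)
= 2 * 0.9359 * 0.8295 / (0.9359 + 0.8295)
= 1.5527 / 1.7654
= 0.8795
As percentage: 88.0%

88.0


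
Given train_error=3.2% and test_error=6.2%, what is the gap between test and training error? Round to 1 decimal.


Generalization gap = test_error - train_error
= 6.2 - 3.2
= 3.0%
A moderate gap.

3.0


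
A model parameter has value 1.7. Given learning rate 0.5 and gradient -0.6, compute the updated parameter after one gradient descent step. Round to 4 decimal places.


w_new = w_old - lr * gradient
= 1.7 - 0.5 * -0.6
= 1.7 - (-0.3)
= 2.0000

2.0000


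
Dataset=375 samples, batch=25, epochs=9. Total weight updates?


Iterations per epoch = 375 / 25 = 15
Total updates = iterations_per_epoch * epochs
= 15 * 9
= 135

135


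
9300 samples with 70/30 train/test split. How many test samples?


Train samples = 9300 * 70% = 6510
Test samples = 9300 - 6510
= 2790

2790


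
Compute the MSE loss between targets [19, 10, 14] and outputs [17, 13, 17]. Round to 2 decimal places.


Differences: [2, -3, -3]
Squared errors: [4, 9, 9]
Sum of squared errors = 22
MSE = 22 / 3 = 7.33

7.33


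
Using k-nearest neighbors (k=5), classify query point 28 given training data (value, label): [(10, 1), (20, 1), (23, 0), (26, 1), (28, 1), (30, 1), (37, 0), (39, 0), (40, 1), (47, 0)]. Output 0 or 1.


Distances from query 28:
Point 28 (class 1): distance = 0
Point 26 (class 1): distance = 2
Point 30 (class 1): distance = 2
Point 23 (class 0): distance = 5
Point 20 (class 1): distance = 8
K=5 nearest neighbors: classes = [1, 1, 1, 0, 1]
Votes for class 1: 4 / 5
Majority vote => class 1

1


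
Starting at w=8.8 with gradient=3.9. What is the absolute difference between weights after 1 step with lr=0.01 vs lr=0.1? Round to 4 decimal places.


With lr=0.01: w_new = 8.8 - 0.01 * 3.9 = 8.761
With lr=0.1: w_new = 8.8 - 0.1 * 3.9 = 8.41
Absolute difference = |8.761 - 8.41|
= 0.3510

0.3510


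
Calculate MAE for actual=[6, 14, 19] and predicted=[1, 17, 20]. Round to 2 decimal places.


Absolute errors: [5, 3, 1]
Sum of absolute errors = 9
MAE = 9 / 3 = 3.00

3.00


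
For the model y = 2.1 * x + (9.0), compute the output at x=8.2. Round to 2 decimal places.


y = 2.1 * 8.2 + (9.0)
= 17.22 + (9.0)
= 26.22

26.22


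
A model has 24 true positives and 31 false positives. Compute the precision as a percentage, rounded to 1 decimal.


Precision = TP / (TP + FP) * 100
= 24 / (24 + 31)
= 24 / 55
= 0.4364
= 43.6%

43.6


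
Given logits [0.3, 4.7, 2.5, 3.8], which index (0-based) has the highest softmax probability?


Softmax is a monotonic transformation, so it preserves the argmax.
We need to find the index of the maximum logit.
Index 0: 0.3
Index 1: 4.7
Index 2: 2.5
Index 3: 3.8
Maximum logit = 4.7 at index 1

1


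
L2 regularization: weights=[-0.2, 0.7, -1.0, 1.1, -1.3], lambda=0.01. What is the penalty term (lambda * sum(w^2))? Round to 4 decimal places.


Squaring each weight:
(-0.2)^2 = 0.04
0.7^2 = 0.49
(-1.0)^2 = 1.0
1.1^2 = 1.21
(-1.3)^2 = 1.69
Sum of squares = 4.43
Penalty = 0.01 * 4.43 = 0.0443

0.0443


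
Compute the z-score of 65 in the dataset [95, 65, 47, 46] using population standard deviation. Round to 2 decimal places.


Mean = (95 + 65 + 47 + 46) / 4 = 63.25
Variance = sum((x_i - mean)^2) / n = 393.1875
Std = sqrt(393.1875) = 19.829
Z = (x - mean) / std
= (65 - 63.25) / 19.829
= 1.75 / 19.829
= 0.09

0.09


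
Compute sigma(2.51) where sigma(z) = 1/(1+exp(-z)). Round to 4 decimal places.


sigmoid(z) = 1 / (1 + exp(-z))
exp(-(2.51)) = exp(-2.51) = 0.0813
1 + 0.0813 = 1.0813
1 / 1.0813 = 0.9248

0.9248


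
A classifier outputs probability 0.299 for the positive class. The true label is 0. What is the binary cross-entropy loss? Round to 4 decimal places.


For y=0: Loss = -log(1-p)
= -log(1 - 0.299)
= -log(0.701)
= -(-0.3552)
= 0.3552

0.3552


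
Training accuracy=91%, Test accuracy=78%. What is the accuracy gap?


Gap = train_accuracy - test_accuracy
= 91 - 78
= 13%
This gap suggests the model is overfitting.

13
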